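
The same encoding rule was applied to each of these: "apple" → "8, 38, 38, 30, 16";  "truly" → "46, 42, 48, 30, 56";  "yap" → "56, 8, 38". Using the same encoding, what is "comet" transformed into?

12, 36, 32, 16, 46

With a=1..z=26, the number is 2·pos + 6.
For comet: c=3→12, o=15→36, m=13→32, e=5→16, t=20→46.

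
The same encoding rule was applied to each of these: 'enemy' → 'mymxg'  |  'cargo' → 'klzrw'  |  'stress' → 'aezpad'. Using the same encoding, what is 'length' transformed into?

Shifts by position in enemy: pos 0: e→m (+8), pos 1: n→y (+11), pos 2: e→m (+8), pos 3: m→x (+11) — repeating every 2. The shifts repeat in a cycle of length 2: positions 0,1,… shift by +8, +11, then the pattern repeats.
For length: l+8=t, e+11=p, n+8=v, g+11=r, t+8=b, h+11=s.

tpvrbs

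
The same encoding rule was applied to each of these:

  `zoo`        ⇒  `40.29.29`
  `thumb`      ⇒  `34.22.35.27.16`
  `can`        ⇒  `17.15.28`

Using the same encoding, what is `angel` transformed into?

15.28.21.19.26

z is letter #26 and maps to 40: an offset of 14. The number is (letter's place in the alphabet, a=1) + 14.
Applying it to angel: a=1→15, n=14→28, g=7→21, e=5→19, l=12→26.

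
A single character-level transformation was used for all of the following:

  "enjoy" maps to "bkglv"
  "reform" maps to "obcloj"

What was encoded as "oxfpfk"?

Compare letters: e→b is +23, n→k is +23, j→g is +23 — a constant shift. It's a constant shift of +23 (ROT23).
Decoding oxfpfk: o−23=r, x−23=a, f−23=i, p−23=s, f−23=i, k−23=n.

raisin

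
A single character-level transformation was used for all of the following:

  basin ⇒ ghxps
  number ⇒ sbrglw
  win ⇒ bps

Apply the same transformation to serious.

xlwpvbx

Two shifts are in play — +7 for a/e/i/o/u, +5 for every other letter.
On serious: s(cons)+5=x, e(vowel)+7=l, r(cons)+5=w, i(vowel)+7=p, o(vowel)+7=v, u(vowel)+7=b, s(cons)+5=x.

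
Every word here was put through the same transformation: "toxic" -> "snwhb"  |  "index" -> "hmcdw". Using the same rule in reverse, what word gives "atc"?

Compare letters: t→s is +25, o→n is +25, x→w is +25 — a constant shift. Each letter is shifted forward by 25 in the alphabet (a Caesar shift of +25).
Reversing it on atc: a−25=b, t−25=u, c−25=d.

bud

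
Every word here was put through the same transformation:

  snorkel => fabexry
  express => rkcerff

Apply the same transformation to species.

Compare letters: s→f is +13, n→a is +13, o→b is +13 — a constant shift. Each letter is shifted forward by 13 in the alphabet (a Caesar shift of +13).
Applying it to species: s+13=f, p+13=c, e+13=r, c+13=p, i+13=v, e+13=r, s+13=f.

fcrpvrf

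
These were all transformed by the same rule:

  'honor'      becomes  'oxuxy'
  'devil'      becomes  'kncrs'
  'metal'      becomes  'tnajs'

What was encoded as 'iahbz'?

It's a Vigenère-style cipher with numeric key [7,9]: position i shifts by key[i mod 2].
Reversing it on iahbz: i−7=b, a−9=r, h−7=a, b−9=s, z−7=s.

brass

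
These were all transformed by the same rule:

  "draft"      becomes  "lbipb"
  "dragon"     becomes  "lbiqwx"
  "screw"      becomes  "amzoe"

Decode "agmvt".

swell

Shifts by position in draft: pos 0: d→l (+8), pos 1: r→b (+10), pos 2: a→i (+8), pos 3: f→p (+10) — repeating every 2. It's a Vigenère-style cipher with numeric key [8,10]: position i shifts by key[i mod 2].
Undoing it on agmvt: a−8=s, g−10=w, m−8=e, v−10=l, t−8=l.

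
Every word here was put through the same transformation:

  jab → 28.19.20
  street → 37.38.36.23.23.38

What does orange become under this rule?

33.36.19.32.25.23

j is letter #10 and maps to 28: an offset of 18. Each letter is replaced by its alphabet position (a=1..z=26) + 18.
Applying it to orange: o=15→33, r=18→36, a=1→19, n=14→32, g=7→25, e=5→23.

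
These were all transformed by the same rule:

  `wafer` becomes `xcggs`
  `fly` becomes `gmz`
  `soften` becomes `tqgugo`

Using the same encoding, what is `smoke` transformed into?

The shift depends on letter class: consonant w→x is +1, but vowel a→c is +2. The rule splits by letter class: vowels +2, consonants +1.
On smoke: s(cons)+1=t, m(cons)+1=n, o(vowel)+2=q, k(cons)+1=l, e(vowel)+2=g.

tnqlg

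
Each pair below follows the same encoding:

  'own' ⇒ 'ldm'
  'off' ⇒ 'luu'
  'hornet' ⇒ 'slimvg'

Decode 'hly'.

Each pair mirrors across the alphabet (o↔l, w↔d, n↔m): positions sum to 25. Letters are reflected about the middle of the alphabet (position → 25−position): Atbash.
Decoding hly: h↔s, l↔o, y↔b.

sob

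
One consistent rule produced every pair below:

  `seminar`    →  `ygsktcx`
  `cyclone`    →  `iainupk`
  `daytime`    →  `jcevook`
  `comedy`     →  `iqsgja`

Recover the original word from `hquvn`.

booth

Shifts by position in seminar: pos 0: s→y (+6), pos 1: e→g (+2), pos 2: m→s (+6), pos 3: i→k (+2) — repeating every 2. The shifts repeat in a cycle of length 2: positions 0,1,… shift by +6, +2, then the pattern repeats.
Reversing it on hquvn: h−6=b, q−2=o, u−6=o, v−2=t, n−6=h.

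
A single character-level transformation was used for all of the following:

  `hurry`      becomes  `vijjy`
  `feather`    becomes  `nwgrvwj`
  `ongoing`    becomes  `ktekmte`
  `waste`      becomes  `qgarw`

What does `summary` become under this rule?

Each letter's alphabet position (a=0..z=25) is mapped through 17·x+6 mod 26 — an affine cipher.
For summary: s(18)→17·18+6≡0=a; u(20)→17·20+6≡8=i; m(12)→17·12+6≡2=c; m(12)→17·12+6≡2=c; a(0)→17·0+6≡6=g; r(17)→17·17+6≡9=j; y(24)→17·24+6≡24=y (all mod 26).

aiccgjy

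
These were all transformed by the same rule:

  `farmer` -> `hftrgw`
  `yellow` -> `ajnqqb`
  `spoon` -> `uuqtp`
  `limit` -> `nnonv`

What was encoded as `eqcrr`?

Shifts by position in farmer: pos 0: f→h (+2), pos 1: a→f (+5), pos 2: r→t (+2), pos 3: m→r (+5) — repeating every 2. It's a Vigenère-style cipher with numeric key [2,5]: position i shifts by key[i mod 2].
Decoding eqcrr: e−2=c, q−5=l, c−2=a, r−5=m, r−2=p.

clamp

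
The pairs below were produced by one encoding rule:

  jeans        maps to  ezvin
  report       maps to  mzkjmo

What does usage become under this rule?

Every letter moves 21 places later in the alphabet, wrapping around z→a.
Applying it to usage: u+21=p, s+21=n, a+21=v, g+21=b, e+21=z.

pnvbz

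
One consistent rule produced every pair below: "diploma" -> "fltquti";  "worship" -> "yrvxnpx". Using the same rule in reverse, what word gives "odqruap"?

mammoth

In diploma: d→f is +2, i→l is +3, p→t is +4, l→q is +5 — the shift increases by 1 each position. Each letter shifts forward by (position + 2), i.e. 2, 3, 4, … — the shift grows by one for each successive letter.
Decoding odqruap: o−2=m, d−3=a, q−4=m, r−5=m, u−6=o, a−7=t, p−8=h.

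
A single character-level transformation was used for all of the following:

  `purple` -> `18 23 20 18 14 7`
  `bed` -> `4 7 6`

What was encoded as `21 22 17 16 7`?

stone

p is letter #16 and maps to 18: an offset of 2. Letters become their 1-based position plus 2 (so a→3, b→4, …).
Undoing it on 21 22 17 16 7: 21→(21−2)÷1=19=s, 22→(22−2)÷1=20=t, 17→(17−2)÷1=15=o, 16→(16−2)÷1=14=n, 7→(7−2)÷1=5=e.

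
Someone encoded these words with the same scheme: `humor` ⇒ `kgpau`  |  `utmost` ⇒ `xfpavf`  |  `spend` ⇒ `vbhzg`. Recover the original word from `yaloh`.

The shifts repeat in a cycle of length 2: positions 0,1,… shift by +3, +12, then the pattern repeats.
Reversing it on yaloh: y−3=v, a−12=o, l−3=i, o−12=c, h−3=e.

voice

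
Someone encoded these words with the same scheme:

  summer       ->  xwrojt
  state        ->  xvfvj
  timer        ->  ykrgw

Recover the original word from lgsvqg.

Shifts by position in summer: pos 0: s→x (+5), pos 1: u→w (+2), pos 2: m→r (+5), pos 3: m→o (+2) — repeating every 2. The shifts repeat in a cycle of length 2: positions 0,1,… shift by +5, +2, then the pattern repeats.
Undoing it on lgsvqg: l−5=g, g−2=e, s−5=n, v−2=t, q−5=l, g−2=e.

gentle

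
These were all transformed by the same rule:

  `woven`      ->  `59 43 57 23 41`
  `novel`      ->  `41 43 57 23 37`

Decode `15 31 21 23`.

aide

w(#23)→59 and o(#15)→43: differences scale by 2, so n = 2·pos + 13. Each letter becomes 2×(its alphabet position, a=1..z=26) + 13.
Reversing it on 15 31 21 23: 15→(15−13)÷2=1=a, 31→(31−13)÷2=9=i, 21→(21−13)÷2=4=d, 23→(23−13)÷2=5=e.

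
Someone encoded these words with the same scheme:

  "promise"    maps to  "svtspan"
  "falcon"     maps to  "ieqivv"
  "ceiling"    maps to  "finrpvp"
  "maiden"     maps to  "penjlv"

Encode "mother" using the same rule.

psynlz

In promise: p→s is +3, r→v is +4, o→t is +5, m→s is +6 — the shift increases by 1 each position. Letter i (0-indexed) is shifted by i+3, so successive shifts are 3, 4, 5, ….
On mother: m+3=p, o+4=s, t+5=y, h+6=n, e+7=l, r+8=z.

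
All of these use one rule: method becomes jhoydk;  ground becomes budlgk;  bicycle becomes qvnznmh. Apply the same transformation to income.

m(12)→j(9) and e(4)→h(7) fit y≡23x+19 (mod 26); the inverse of 23 mod 26 is 17. Each letter's alphabet position (a=0..z=25) is mapped through 23·x+19 mod 26 — an affine cipher.
For income: i(8)→23·8+19≡21=v; n(13)→23·13+19≡6=g; c(2)→23·2+19≡13=n; o(14)→23·14+19≡3=d; m(12)→23·12+19≡9=j; e(4)→23·4+19≡7=h (all mod 26).

vgndjh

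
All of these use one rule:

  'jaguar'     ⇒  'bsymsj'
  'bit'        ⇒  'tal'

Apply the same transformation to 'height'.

Compare letters: j→b is +18, a→s is +18, g→y is +18 — a constant shift. Every letter moves 18 places later in the alphabet, wrapping around z→a.
Applying it to height: h+18=z, e+18=w, i+18=a, g+18=y, h+18=z, t+18=l.

zwayzl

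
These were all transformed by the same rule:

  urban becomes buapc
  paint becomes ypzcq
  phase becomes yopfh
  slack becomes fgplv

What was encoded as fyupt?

u(20)→b(1) and r(17)→u(20) fit y≡11x+15 (mod 26); the inverse of 11 mod 26 is 19. Each letter's alphabet position (a=0..z=25) is mapped through 11·x+15 mod 26 — an affine cipher.
Reversing it on fyupt: f(5)→19·(5−15)≡18=s; y(24)→19·(24−15)≡15=p; u(20)→19·(20−15)≡17=r; p(15)→19·(15−15)≡0=a; t(19)→19·(19−15)≡24=y (all mod 26).

spray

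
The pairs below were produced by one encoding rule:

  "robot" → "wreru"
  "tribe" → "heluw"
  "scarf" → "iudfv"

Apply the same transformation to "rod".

The output letters match the input read backwards, each shifted +3: robot reversed is tobor. Two steps: reverse the string, then apply a Caesar shift of +3.
On rod: reverse → dor; then shift: d+3=g, o+3=r, r+3=u.

gru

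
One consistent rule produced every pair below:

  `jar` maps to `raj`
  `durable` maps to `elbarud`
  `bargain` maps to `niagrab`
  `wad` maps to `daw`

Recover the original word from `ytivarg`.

The output letters match the input read backwards: jar reversed is raj. The word is simply reversed.
Decoding ytivarg: then reverse → gravity.

gravity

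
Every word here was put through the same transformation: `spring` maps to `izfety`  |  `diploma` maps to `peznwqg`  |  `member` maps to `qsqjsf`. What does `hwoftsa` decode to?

s(18)→i(8) and p(15)→z(25) fit y≡3x+6 (mod 26); the inverse of 3 mod 26 is 9. Treating letters as 0–25, the rule is x ↦ 3x + 6 (mod 26).
Reversing it on hwoftsa: h(7)→9·(7−6)≡9=j; w(22)→9·(22−6)≡14=o; o(14)→9·(14−6)≡20=u; f(5)→9·(5−6)≡17=r; t(19)→9·(19−6)≡13=n; s(18)→9·(18−6)≡4=e; a(0)→9·(0−6)≡24=y (all mod 26).

journey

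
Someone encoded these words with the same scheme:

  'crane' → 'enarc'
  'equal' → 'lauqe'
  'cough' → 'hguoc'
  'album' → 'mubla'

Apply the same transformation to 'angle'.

It's just the letters in reverse order.
For angle: reverse → elgna.

elgna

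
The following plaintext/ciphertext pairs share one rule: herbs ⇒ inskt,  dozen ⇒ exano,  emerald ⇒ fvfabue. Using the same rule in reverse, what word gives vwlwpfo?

unknown

Shifts by position in herbs: pos 0: h→i (+1), pos 1: e→n (+9), pos 2: r→s (+1), pos 3: b→k (+9) — repeating every 2. It's a Vigenère-style cipher with numeric key [1,9]: position i shifts by key[i mod 2].
Reversing it on vwlwpfo: v−1=u, w−9=n, l−1=k, w−9=n, p−1=o, f−9=w, o−1=n.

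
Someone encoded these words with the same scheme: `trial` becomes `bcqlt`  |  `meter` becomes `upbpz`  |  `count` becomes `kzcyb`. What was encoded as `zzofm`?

A repeating key of period 2 is used — shifts +8, +11 over and over.
Reversing it on zzofm: z−8=r, z−11=o, o−8=g, f−11=u, m−8=e.

rogue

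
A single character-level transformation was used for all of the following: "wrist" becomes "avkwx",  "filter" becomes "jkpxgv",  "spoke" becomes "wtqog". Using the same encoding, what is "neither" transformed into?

rgkxlgv

Two shifts are in play — +2 for a/e/i/o/u, +4 for every other letter.
On neither: n(cons)+4=r, e(vowel)+2=g, i(vowel)+2=k, t(cons)+4=x, h(cons)+4=l, e(vowel)+2=g, r(cons)+4=v.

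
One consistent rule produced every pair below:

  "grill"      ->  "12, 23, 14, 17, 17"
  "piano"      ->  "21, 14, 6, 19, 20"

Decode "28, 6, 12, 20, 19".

wagon

The number is (letter's place in the alphabet, a=1) + 5.
Undoing it on 28, 6, 12, 20, 19: 28→(28−5)÷1=23=w, 6→(6−5)÷1=1=a, 12→(12−5)÷1=7=g, 20→(20−5)÷1=15=o, 19→(19−5)÷1=14=n.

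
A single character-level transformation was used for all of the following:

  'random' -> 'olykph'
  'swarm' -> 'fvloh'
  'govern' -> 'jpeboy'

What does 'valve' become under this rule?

r(17)→o(14) and a(0)→l(11) fit y≡17x+11 (mod 26); the inverse of 17 mod 26 is 23. Each letter's alphabet position (a=0..z=25) is mapped through 17·x+11 mod 26 — an affine cipher.
For valve: v(21)→17·21+11≡4=e; a(0)→17·0+11≡11=l; l(11)→17·11+11≡16=q; v(21)→17·21+11≡4=e; e(4)→17·4+11≡1=b (all mod 26).

elqeb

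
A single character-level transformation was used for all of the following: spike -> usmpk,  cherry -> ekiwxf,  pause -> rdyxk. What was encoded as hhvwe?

In spike: s→u is +2, p→s is +3, i→m is +4, k→p is +5 — the shift increases by 1 each position. Letter i (0-indexed) is shifted by i+2, so successive shifts are 2, 3, 4, ….
Decoding hhvwe: h−2=f, h−3=e, v−4=r, w−5=r, e−6=y.

ferry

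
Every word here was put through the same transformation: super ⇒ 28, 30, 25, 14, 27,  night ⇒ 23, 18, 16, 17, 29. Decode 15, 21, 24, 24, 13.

flood

s is letter #19 and maps to 28: an offset of 9. Letters become their 1-based position plus 9 (so a→10, b→11, …).
Decoding 15, 21, 24, 24, 13: 15→(15−9)÷1=6=f, 21→(21−9)÷1=12=l, 24→(24−9)÷1=15=o, 24→(24−9)÷1=15=o, 13→(13−9)÷1=4=d.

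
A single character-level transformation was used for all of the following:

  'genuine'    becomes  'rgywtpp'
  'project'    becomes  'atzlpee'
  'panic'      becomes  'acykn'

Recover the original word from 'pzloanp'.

Shifts by position in genuine: pos 0: g→r (+11), pos 1: e→g (+2), pos 2: n→y (+11), pos 3: u→w (+2) — repeating every 2. It's a Vigenère-style cipher with numeric key [11,2]: position i shifts by key[i mod 2].
Decoding pzloanp: p−11=e, z−2=x, l−11=a, o−2=m, a−11=p, n−2=l, p−11=e.

example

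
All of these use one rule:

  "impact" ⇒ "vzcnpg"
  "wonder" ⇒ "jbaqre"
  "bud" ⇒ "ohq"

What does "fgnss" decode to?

It's a constant shift of +13 (ROT13).
Undoing it on fgnss: f−13=s, g−13=t, n−13=a, s−13=f, s−13=f.

staff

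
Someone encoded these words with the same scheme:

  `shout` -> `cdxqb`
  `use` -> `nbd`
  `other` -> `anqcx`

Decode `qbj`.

The output letters match the input read backwards, each shifted +9: shout reversed is tuohs. The word is reversed, then every letter is shifted forward by 9.
Reversing it on qbj: shift back: q−9=h, b−9=s, j−9=a → hsa; then reverse → ash.

ash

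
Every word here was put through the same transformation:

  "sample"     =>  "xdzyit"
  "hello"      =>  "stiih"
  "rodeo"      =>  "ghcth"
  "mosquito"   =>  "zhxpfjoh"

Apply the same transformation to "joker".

ahrtg

Each letter's alphabet position (a=0..z=25) is mapped through 17·x+3 mod 26 — an affine cipher.
Applying it to joker: j(9)→17·9+3≡0=a; o(14)→17·14+3≡7=h; k(10)→17·10+3≡17=r; e(4)→17·4+3≡19=t; r(17)→17·17+3≡6=g (all mod 26).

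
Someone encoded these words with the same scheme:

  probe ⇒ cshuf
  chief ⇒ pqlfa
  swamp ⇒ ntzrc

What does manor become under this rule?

Treating letters as 0–25, the rule is x ↦ 21x + 25 (mod 26).
On manor: m(12)→21·12+25≡17=r; a(0)→21·0+25≡25=z; n(13)→21·13+25≡12=m; o(14)→21·14+25≡7=h; r(17)→21·17+25≡18=s (all mod 26).

rzmhs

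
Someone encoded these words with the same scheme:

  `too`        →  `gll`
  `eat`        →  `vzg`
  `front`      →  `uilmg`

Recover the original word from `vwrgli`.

This is the alphabet-reversal cipher (Atbash): a becomes z, b becomes y, etc.
Undoing it on vwrgli: v↔e, w↔d, r↔i, g↔t, l↔o, i↔r.

editor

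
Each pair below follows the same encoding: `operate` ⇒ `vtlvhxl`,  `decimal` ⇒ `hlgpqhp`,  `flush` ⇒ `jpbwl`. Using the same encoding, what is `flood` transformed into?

The shift depends on letter class: consonant p→t is +4, but vowel o→v is +7. The rule splits by letter class: vowels +7, consonants +4.
For flood: f(cons)+4=j, l(cons)+4=p, o(vowel)+7=v, o(vowel)+7=v, d(cons)+4=h.

jpvvh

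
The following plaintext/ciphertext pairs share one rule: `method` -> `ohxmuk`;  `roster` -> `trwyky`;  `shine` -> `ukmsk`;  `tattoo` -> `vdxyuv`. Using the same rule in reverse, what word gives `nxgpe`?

lucky

In method: m→o is +2, e→h is +3, t→x is +4, h→m is +5 — the shift increases by 1 each position. Each letter shifts forward by (position + 2), i.e. 2, 3, 4, … — the shift grows by one for each successive letter.
Undoing it on nxgpe: n−2=l, x−3=u, g−4=c, p−5=k, e−6=y.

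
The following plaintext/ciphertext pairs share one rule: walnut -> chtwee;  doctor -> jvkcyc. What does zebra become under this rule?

fljak

Letter i (0-indexed) is shifted by i+6, so successive shifts are 6, 7, 8, ….
On zebra: z+6=f, e+7=l, b+8=j, r+9=a, a+10=k.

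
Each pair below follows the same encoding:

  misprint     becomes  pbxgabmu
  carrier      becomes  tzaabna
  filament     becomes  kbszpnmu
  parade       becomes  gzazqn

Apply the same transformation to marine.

pzabmn

m(12)→p(15) and i(8)→b(1) fit y≡23x+25 (mod 26); the inverse of 23 mod 26 is 17. Each letter's alphabet position (a=0..z=25) is mapped through 23·x+25 mod 26 — an affine cipher.
For marine: m(12)→23·12+25≡15=p; a(0)→23·0+25≡25=z; r(17)→23·17+25≡0=a; i(8)→23·8+25≡1=b; n(13)→23·13+25≡12=m; e(4)→23·4+25≡13=n (all mod 26).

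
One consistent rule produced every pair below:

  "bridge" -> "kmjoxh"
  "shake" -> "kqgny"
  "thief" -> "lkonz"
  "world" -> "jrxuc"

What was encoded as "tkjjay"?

The output letters match the input read backwards, each shifted +6: bridge reversed is egdirb. Read the word backwards and shift each letter +6.
Undoing it on tkjjay: shift back: t−6=n, k−6=e, j−6=d, j−6=d, a−6=u, y−6=s → neddus; then reverse → sudden.

sudden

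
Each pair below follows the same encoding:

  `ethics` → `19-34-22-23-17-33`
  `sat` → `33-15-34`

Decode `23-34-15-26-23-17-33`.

e is letter #5 and maps to 19: an offset of 14. Letters become their 1-based position plus 14 (so a→15, b→16, …).
Undoing it on 23-34-15-26-23-17-33: 23→(23−14)÷1=9=i, 34→(34−14)÷1=20=t, 15→(15−14)÷1=1=a, 26→(26−14)÷1=12=l, 23→(23−14)÷1=9=i, 17→(17−14)÷1=3=c, 33→(33−14)÷1=19=s.

italics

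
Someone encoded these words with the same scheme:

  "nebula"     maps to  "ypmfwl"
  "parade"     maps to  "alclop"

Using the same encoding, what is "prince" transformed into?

actynp

Compare letters: n→y is +11, e→p is +11, b→m is +11 — a constant shift. It's a constant shift of +11 (ROT11).
For prince: p+11=a, r+11=c, i+11=t, n+11=y, c+11=n, e+11=p.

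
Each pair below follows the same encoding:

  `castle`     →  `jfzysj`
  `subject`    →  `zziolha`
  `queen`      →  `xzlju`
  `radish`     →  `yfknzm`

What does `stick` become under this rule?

Shifts by position in castle: pos 0: c→j (+7), pos 1: a→f (+5), pos 2: s→z (+7), pos 3: t→y (+5) — repeating every 2. The shifts repeat in a cycle of length 2: positions 0,1,… shift by +7, +5, then the pattern repeats.
Applying it to stick: s+7=z, t+5=y, i+7=p, c+5=h, k+7=r.

zyphr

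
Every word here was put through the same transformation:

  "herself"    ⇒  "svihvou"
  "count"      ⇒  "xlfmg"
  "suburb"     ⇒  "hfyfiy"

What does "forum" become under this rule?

Each pair mirrors across the alphabet (h↔s, e↔v, r↔i): positions sum to 25. This is the alphabet-reversal cipher (Atbash): a becomes z, b becomes y, etc.
Applying it to forum: f↔u, o↔l, r↔i, u↔f, m↔n.

ulifn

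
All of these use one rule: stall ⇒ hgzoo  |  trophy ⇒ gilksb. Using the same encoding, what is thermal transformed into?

gsvinzo

This is the alphabet-reversal cipher (Atbash): a becomes z, b becomes y, etc.
For thermal: t↔g, h↔s, e↔v, r↔i, m↔n, a↔z, l↔o.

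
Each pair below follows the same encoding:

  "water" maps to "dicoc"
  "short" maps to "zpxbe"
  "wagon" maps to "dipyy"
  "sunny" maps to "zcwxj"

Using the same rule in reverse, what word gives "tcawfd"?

murmur

The shift increases by 1 at each position, starting from +7: 7, 8, 9, ….
Decoding tcawfd: t−7=m, c−8=u, a−9=r, w−10=m, f−11=u, d−12=r.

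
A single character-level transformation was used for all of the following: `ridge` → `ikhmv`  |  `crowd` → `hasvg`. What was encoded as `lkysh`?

Two steps: reverse the string, then apply a Caesar shift of +4.
Undoing it on lkysh: shift back: l−4=h, k−4=g, y−4=u, s−4=o, h−4=d → hguod; then reverse → dough.

dough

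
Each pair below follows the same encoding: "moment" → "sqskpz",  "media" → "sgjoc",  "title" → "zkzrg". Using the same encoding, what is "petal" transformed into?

Shifts by position in moment: pos 0: m→s (+6), pos 1: o→q (+2), pos 2: m→s (+6), pos 3: e→k (+6), pos 4: n→p (+2), pos 5: t→z (+6) — repeating every 3. It's a Vigenère-style cipher with numeric key [6,2,6]: position i shifts by key[i mod 3].
For petal: p+6=v, e+2=g, t+6=z, a+6=g, l+2=n.

vgzgn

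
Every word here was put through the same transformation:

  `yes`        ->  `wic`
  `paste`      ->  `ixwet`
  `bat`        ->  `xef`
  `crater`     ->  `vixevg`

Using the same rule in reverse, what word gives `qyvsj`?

forum

Read the word backwards and shift each letter +4.
Undoing it on qyvsj: shift back: q−4=m, y−4=u, v−4=r, s−4=o, j−4=f → murof; then reverse → forum.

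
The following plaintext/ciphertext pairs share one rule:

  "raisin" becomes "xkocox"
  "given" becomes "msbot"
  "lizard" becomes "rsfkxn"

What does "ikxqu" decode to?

cargo

Shifts by position in raisin: pos 0: r→x (+6), pos 1: a→k (+10), pos 2: i→o (+6), pos 3: s→c (+10) — repeating every 2. A repeating key of period 2 is used — shifts +6, +10 over and over.
Reversing it on ikxqu: i−6=c, k−10=a, x−6=r, q−10=g, u−6=o.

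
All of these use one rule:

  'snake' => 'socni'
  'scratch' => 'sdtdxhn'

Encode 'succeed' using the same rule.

In snake: s→s is +0, n→o is +1, a→c is +2, k→n is +3 — the shift increases by 1 each position. The shift increases by 1 at each position, starting from +0: 0, 1, 2, ….
Applying it to succeed: s+0=s, u+1=v, c+2=e, c+3=f, e+4=i, e+5=j, d+6=j.

svefijj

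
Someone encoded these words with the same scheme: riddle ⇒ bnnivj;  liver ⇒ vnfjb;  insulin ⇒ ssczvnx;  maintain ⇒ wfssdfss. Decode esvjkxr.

unleash

Shifts by position in riddle: pos 0: r→b (+10), pos 1: i→n (+5), pos 2: d→n (+10), pos 3: d→i (+5) — repeating every 2. It's a Vigenère-style cipher with numeric key [10,5]: position i shifts by key[i mod 2].
Reversing it on esvjkxr: e−10=u, s−5=n, v−10=l, j−5=e, k−10=a, x−5=s, r−10=h.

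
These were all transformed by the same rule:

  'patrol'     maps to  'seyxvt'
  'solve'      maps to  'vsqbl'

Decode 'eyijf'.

In patrol: p→s is +3, a→e is +4, t→y is +5, r→x is +6 — the shift increases by 1 each position. Each letter shifts forward by (position + 3), i.e. 3, 4, 5, … — the shift grows by one for each successive letter.
Undoing it on eyijf: e−3=b, y−4=u, i−5=d, j−6=d, f−7=y.

buddy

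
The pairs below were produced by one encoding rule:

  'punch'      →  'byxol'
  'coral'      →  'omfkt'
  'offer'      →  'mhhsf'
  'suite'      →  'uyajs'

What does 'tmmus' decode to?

p(15)→b(1) and u(20)→y(24) fit y≡15x+10 (mod 26); the inverse of 15 mod 26 is 7. Treating letters as 0–25, the rule is x ↦ 15x + 10 (mod 26).
Decoding tmmus: t(19)→7·(19−10)≡11=l; m(12)→7·(12−10)≡14=o; m(12)→7·(12−10)≡14=o; u(20)→7·(20−10)≡18=s; s(18)→7·(18−10)≡4=e (all mod 26).

loose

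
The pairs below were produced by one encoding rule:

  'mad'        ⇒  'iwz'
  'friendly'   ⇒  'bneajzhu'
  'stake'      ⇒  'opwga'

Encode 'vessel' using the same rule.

It's a constant shift of +22 (ROT22).
On vessel: v+22=r, e+22=a, s+22=o, s+22=o, e+22=a, l+22=h.

raooah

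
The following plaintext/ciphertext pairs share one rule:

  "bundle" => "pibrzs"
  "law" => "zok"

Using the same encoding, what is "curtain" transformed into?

Compare letters: b→p is +14, u→i is +14, n→b is +14 — a constant shift. It's a constant shift of +14 (ROT14).
For curtain: c+14=q, u+14=i, r+14=f, t+14=h, a+14=o, i+14=w, n+14=b.

qifhowb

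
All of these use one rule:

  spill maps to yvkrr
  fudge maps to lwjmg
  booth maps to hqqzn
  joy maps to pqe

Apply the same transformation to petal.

vgzcr

The shift depends on letter class: consonant s→y is +6, but vowel i→k is +2. The rule splits by letter class: vowels +2, consonants +6.
On petal: p(cons)+6=v, e(vowel)+2=g, t(cons)+6=z, a(vowel)+2=c, l(cons)+6=r.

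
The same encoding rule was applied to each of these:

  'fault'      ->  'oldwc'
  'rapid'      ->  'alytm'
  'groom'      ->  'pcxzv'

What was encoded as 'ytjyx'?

piano

The shifts repeat in a cycle of length 2: positions 0,1,… shift by +9, +11, then the pattern repeats.
Decoding ytjyx: y−9=p, t−11=i, j−9=a, y−11=n, x−9=o.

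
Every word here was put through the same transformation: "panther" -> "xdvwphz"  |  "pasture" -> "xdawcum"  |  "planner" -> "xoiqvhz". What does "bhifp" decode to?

teach

A repeating key of period 2 is used — shifts +8, +3 over and over.
Reversing it on bhifp: b−8=t, h−3=e, i−8=a, f−3=c, p−8=h.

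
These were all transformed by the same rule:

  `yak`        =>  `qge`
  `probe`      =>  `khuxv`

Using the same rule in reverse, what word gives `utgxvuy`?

The output letters match the input read backwards, each shifted +6: yak reversed is kay. The word is reversed, then every letter is shifted forward by 6.
Reversing it on utgxvuy: shift back: u−6=o, t−6=n, g−6=a, x−6=r, v−6=p, u−6=o, y−6=s → onarpos; then reverse → soprano.

soprano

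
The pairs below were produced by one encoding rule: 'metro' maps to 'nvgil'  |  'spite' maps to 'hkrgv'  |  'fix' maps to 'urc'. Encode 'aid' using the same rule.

Each pair mirrors across the alphabet (m↔n, e↔v, t↔g): positions sum to 25. Letters are reflected about the middle of the alphabet (position → 25−position): Atbash.
For aid: a↔z, i↔r, d↔w.

zrw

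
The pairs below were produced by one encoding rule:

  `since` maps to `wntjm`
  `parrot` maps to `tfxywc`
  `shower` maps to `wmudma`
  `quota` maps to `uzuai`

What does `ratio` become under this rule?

vfzpw

In since: s→w is +4, i→n is +5, n→t is +6, c→j is +7 — the shift increases by 1 each position. The shift increases by 1 at each position, starting from +4: 4, 5, 6, ….
For ratio: r+4=v, a+5=f, t+6=z, i+7=p, o+8=w.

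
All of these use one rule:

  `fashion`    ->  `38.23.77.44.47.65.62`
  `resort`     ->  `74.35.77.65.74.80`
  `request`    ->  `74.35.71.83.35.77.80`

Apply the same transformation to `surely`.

77.83.74.35.56.95

f(#6)→38 and a(#1)→23: differences scale by 3, so n = 3·pos + 20. With a=1..z=26, the number is 3·pos + 20.
On surely: s=19→77, u=21→83, r=18→74, e=5→35, l=12→56, y=25→95.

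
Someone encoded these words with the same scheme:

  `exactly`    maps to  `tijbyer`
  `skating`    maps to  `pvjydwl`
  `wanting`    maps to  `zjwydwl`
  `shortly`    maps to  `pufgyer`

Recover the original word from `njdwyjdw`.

e(4)→t(19) and x(23)→i(8) fit y≡9x+9 (mod 26); the inverse of 9 mod 26 is 3. Treating letters as 0–25, the rule is x ↦ 9x + 9 (mod 26).
Decoding njdwyjdw: n(13)→3·(13−9)≡12=m; j(9)→3·(9−9)≡0=a; d(3)→3·(3−9)≡8=i; w(22)→3·(22−9)≡13=n; y(24)→3·(24−9)≡19=t; j(9)→3·(9−9)≡0=a; d(3)→3·(3−9)≡8=i; w(22)→3·(22−9)≡13=n (all mod 26).

maintain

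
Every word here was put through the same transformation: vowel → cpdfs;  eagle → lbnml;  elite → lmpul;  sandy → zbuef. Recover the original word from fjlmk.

yield

Shifts by position in vowel: pos 0: v→c (+7), pos 1: o→p (+1), pos 2: w→d (+7), pos 3: e→f (+1) — repeating every 2. It's a Vigenère-style cipher with numeric key [7,1]: position i shifts by key[i mod 2].
Decoding fjlmk: f−7=y, j−1=i, l−7=e, m−1=l, k−7=d.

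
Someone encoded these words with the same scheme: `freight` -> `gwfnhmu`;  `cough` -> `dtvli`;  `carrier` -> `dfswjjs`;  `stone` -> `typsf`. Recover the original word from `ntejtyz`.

modesty

Shifts by position in freight: pos 0: f→g (+1), pos 1: r→w (+5), pos 2: e→f (+1), pos 3: i→n (+5) — repeating every 2. The shifts repeat in a cycle of length 2: positions 0,1,… shift by +1, +5, then the pattern repeats.
Decoding ntejtyz: n−1=m, t−5=o, e−1=d, j−5=e, t−1=s, y−5=t, z−1=y.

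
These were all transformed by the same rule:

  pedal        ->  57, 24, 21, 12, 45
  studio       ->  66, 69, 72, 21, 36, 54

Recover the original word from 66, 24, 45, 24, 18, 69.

select

p(#16)→57 and e(#5)→24: differences scale by 3, so n = 3·pos + 9. With a=1..z=26, the number is 3·pos + 9.
Reversing it on 66, 24, 45, 24, 18, 69: 66→(66−9)÷3=19=s, 24→(24−9)÷3=5=e, 45→(45−9)÷3=12=l, 24→(24−9)÷3=5=e, 18→(18−9)÷3=3=c, 69→(69−9)÷3=20=t.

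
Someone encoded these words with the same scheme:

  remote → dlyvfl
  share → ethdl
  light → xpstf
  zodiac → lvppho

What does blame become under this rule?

nxhyl

The rule splits by letter class: vowels +7, consonants +12.
Applying it to blame: b(cons)+12=n, l(cons)+12=x, a(vowel)+7=h, m(cons)+12=y, e(vowel)+7=l.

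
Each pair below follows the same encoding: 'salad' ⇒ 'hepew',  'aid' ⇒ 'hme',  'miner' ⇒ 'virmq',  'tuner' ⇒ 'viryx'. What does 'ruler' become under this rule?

The word is reversed, then every letter is shifted forward by 4.
Applying it to ruler: reverse → relur; then shift: r+4=v, e+4=i, l+4=p, u+4=y, r+4=v.

vipyv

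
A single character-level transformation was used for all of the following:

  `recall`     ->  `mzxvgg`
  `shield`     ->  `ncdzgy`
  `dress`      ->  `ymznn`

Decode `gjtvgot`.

Compare letters: r→m is +21, e→z is +21, c→x is +21 — a constant shift. This is a Caesar cipher with shift 21.
Decoding gjtvgot: g−21=l, j−21=o, t−21=y, v−21=a, g−21=l, o−21=t, t−21=y.

loyalty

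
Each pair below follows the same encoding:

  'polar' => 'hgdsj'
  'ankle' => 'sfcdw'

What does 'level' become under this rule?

Compare letters: p→h is +18, o→g is +18, l→d is +18 — a constant shift. Each letter is shifted forward by 18 in the alphabet (a Caesar shift of +18).
Applying it to level: l+18=d, e+18=w, v+18=n, e+18=w, l+18=d.

dwnwd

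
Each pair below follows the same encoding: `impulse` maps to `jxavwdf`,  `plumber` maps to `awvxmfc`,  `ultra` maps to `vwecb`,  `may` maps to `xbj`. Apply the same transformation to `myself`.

xjdfwq

The shift depends on letter class: consonant m→x is +11, but vowel i→j is +1. Two shifts are in play — +1 for a/e/i/o/u, +11 for every other letter.
Applying it to myself: m(cons)+11=x, y(cons)+11=j, s(cons)+11=d, e(vowel)+1=f, l(cons)+11=w, f(cons)+11=q.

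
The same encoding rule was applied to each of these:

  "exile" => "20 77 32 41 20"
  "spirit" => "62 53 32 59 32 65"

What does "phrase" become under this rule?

e(#5)→20 and x(#24)→77: differences scale by 3, so n = 3·pos + 5. With a=1..z=26, the number is 3·pos + 5.
For phrase: p=16→53, h=8→29, r=18→59, a=1→8, s=19→62, e=5→20.

53 29 59 8 62 20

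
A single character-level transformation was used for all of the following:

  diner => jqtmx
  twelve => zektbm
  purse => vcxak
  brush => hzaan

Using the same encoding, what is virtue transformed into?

Shifts by position in diner: pos 0: d→j (+6), pos 1: i→q (+8), pos 2: n→t (+6), pos 3: e→m (+8) — repeating every 2. It's a Vigenère-style cipher with numeric key [6,8]: position i shifts by key[i mod 2].
Applying it to virtue: v+6=b, i+8=q, r+6=x, t+8=b, u+6=a, e+8=m.

bqxbam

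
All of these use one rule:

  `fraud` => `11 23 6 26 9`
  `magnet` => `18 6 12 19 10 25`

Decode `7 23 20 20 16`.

Letters become their 1-based position plus 5 (so a→6, b→7, …).
Reversing it on 7 23 20 20 16: 7→(7−5)÷1=2=b, 23→(23−5)÷1=18=r, 20→(20−5)÷1=15=o, 20→(20−5)÷1=15=o, 16→(16−5)÷1=11=k.

brook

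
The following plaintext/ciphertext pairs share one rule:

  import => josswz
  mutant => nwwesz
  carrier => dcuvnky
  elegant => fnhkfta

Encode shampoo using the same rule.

tjdquuv

In import: i→j is +1, m→o is +2, p→s is +3, o→s is +4 — the shift increases by 1 each position. Each letter shifts forward by (position + 1), i.e. 1, 2, 3, … — the shift grows by one for each successive letter.
For shampoo: s+1=t, h+2=j, a+3=d, m+4=q, p+5=u, o+6=u, o+7=v.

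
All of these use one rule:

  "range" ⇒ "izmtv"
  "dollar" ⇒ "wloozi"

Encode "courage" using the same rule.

Each letter is replaced by its mirror in the alphabet: a↔z, b↔y, c↔x, and so on (the Atbash cipher).
On courage: c↔x, o↔l, u↔f, r↔i, a↔z, g↔t, e↔v.

xlfiztv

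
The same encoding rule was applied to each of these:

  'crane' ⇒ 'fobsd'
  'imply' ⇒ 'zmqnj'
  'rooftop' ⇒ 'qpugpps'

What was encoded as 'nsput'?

storm

The output letters match the input read backwards, each shifted +1: crane reversed is enarc. Read the word backwards and shift each letter +1.
Undoing it on nsput: shift back: n−1=m, s−1=r, p−1=o, u−1=t, t−1=s → mrots; then reverse → storm.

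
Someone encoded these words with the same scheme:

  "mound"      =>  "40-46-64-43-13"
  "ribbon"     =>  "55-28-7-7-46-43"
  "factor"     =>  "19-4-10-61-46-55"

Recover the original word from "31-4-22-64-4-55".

With a=1..z=26, the number is 3·pos + 1.
Decoding 31-4-22-64-4-55: 31→(31−1)÷3=10=j, 4→(4−1)÷3=1=a, 22→(22−1)÷3=7=g, 64→(64−1)÷3=21=u, 4→(4−1)÷3=1=a, 55→(55−1)÷3=18=r.

jaguar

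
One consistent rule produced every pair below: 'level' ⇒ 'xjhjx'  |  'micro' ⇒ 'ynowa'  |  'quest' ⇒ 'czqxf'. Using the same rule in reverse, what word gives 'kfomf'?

Shifts by position in level: pos 0: l→x (+12), pos 1: e→j (+5), pos 2: v→h (+12), pos 3: e→j (+5) — repeating every 2. The shifts repeat in a cycle of length 2: positions 0,1,… shift by +12, +5, then the pattern repeats.
Decoding kfomf: k−12=y, f−5=a, o−12=c, m−5=h, f−12=t.

yacht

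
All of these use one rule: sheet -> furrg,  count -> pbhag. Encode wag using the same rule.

jnt

Compare letters: s→f is +13, h→u is +13, e→r is +13 — a constant shift. Each letter is shifted forward by 13 in the alphabet (a Caesar shift of +13).
For wag: w+13=j, a+13=n, g+13=t.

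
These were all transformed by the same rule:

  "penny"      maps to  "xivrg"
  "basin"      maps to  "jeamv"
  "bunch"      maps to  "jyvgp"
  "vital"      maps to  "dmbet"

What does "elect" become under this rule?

The shifts repeat in a cycle of length 2: positions 0,1,… shift by +8, +4, then the pattern repeats.
Applying it to elect: e+8=m, l+4=p, e+8=m, c+4=g, t+8=b.

mpmgb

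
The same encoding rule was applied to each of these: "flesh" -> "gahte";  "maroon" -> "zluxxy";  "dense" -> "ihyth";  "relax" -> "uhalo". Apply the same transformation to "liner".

adyhu

Each letter's alphabet position (a=0..z=25) is mapped through 25·x+11 mod 26 — an affine cipher.
For liner: l(11)→25·11+11≡0=a; i(8)→25·8+11≡3=d; n(13)→25·13+11≡24=y; e(4)→25·4+11≡7=h; r(17)→25·17+11≡20=u (all mod 26).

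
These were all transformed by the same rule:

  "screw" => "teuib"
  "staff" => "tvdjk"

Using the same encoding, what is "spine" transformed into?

In screw: s→t is +1, c→e is +2, r→u is +3, e→i is +4 — the shift increases by 1 each position. The shift increases by 1 at each position, starting from +1: 1, 2, 3, ….
On spine: s+1=t, p+2=r, i+3=l, n+4=r, e+5=j.

trlrj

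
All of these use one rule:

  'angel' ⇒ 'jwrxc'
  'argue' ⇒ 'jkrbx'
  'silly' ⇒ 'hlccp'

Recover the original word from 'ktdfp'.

Each letter's alphabet position (a=0..z=25) is mapped through 23·x+9 mod 26 — an affine cipher.
Reversing it on ktdfp: k(10)→17·(10−9)≡17=r; t(19)→17·(19−9)≡14=o; d(3)→17·(3−9)≡2=c; f(5)→17·(5−9)≡10=k; p(15)→17·(15−9)≡24=y (all mod 26).

rocky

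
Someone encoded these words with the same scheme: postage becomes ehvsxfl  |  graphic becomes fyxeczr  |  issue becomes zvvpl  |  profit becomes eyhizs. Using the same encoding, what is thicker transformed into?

Each letter's alphabet position (a=0..z=25) is mapped through 23·x+23 mod 26 — an affine cipher.
For thicker: t(19)→23·19+23≡18=s; h(7)→23·7+23≡2=c; i(8)→23·8+23≡25=z; c(2)→23·2+23≡17=r; k(10)→23·10+23≡19=t; e(4)→23·4+23≡11=l; r(17)→23·17+23≡24=y (all mod 26).

sczrtly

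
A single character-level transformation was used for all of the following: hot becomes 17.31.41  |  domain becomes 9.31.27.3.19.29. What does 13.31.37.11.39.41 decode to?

forest

h(#8)→17 and o(#15)→31: differences scale by 2, so n = 2·pos + 1. The formula is n = 2×(alphabet index, a=1) + 1.
Undoing it on 13.31.37.11.39.41: 13→(13−1)÷2=6=f, 31→(31−1)÷2=15=o, 37→(37−1)÷2=18=r, 11→(11−1)÷2=5=e, 39→(39−1)÷2=19=s, 41→(41−1)÷2=20=t.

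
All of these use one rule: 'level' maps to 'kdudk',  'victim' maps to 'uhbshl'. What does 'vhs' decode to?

Compare letters: l→k is +25, e→d is +25, v→u is +25 — a constant shift. It's a constant shift of +25 (ROT25).
Reversing it on vhs: v−25=w, h−25=i, s−25=t.

wit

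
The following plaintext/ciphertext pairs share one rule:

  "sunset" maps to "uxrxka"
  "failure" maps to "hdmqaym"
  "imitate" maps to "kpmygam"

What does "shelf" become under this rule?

ukiql

In sunset: s→u is +2, u→x is +3, n→r is +4, s→x is +5 — the shift increases by 1 each position. Each letter shifts forward by (position + 2), i.e. 2, 3, 4, … — the shift grows by one for each successive letter.
For shelf: s+2=u, h+3=k, e+4=i, l+5=q, f+6=l.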